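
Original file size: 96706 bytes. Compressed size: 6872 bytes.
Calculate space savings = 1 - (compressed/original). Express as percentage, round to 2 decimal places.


ratio = compressed/original = 6872/96706 = 0.071061
savings = 1 - ratio = 1 - 0.071061 = 0.928939
as a percentage: 0.928939 * 100 = 92.89%

Space savings = 1 - 6872/96706 = 92.89%


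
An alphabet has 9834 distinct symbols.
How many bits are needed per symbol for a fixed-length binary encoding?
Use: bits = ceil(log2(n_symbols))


log2(9834) = 13.2636
Bracket: 2^13 = 8192 < 9834 <= 2^14 = 16384
So ceil(log2(9834)) = 14

bits = ceil(log2(9834)) = ceil(13.2636) = 14 bits


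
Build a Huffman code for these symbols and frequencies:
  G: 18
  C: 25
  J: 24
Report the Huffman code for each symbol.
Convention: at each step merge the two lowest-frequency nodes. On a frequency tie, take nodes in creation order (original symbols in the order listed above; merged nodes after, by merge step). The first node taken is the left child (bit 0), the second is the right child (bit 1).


Huffman tree construction:
Step 1: Merge G(18) + J(24) = 42
Step 2: Merge C(25) + (G+J)(42) = 67
Read each symbol's code off the tree from the root (left child = 0, right child = 1).

Codes:
  G: 10 (length 2)
  C: 0 (length 1)
  J: 11 (length 2)
Average code length: 109/67 = 1.6269 bits/symbol


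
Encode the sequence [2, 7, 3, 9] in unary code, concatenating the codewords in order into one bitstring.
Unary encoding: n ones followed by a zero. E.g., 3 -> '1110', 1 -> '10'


Encode each number as n ones followed by a terminating 0:
  2 -> 110 (3 bits)
  7 -> 11111110 (8 bits)
  3 -> 1110 (4 bits)
  9 -> 1111111110 (10 bits)
Total length = 3 + 8 + 4 + 10 = 25 bits.

Unary([2, 7, 3, 9]) = 1101111111011101111111110 (25 bits)


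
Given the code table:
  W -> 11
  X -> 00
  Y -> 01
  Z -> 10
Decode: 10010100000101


Decoding:
10 -> Z
01 -> Y
01 -> Y
00 -> X
00 -> X
01 -> Y
01 -> Y


Result: ZYYXXYY


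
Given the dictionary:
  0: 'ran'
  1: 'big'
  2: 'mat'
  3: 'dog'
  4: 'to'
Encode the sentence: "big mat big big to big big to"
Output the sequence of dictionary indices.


Look up each word in the dictionary:
  'big' -> 1
  'mat' -> 2
  'big' -> 1
  'big' -> 1
  'to' -> 4
  'big' -> 1
  'big' -> 1
  'to' -> 4

Encoded: [1, 2, 1, 1, 4, 1, 1, 4]


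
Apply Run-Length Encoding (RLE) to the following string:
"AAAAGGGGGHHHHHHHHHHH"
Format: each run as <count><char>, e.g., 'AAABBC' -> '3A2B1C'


Scanning runs left to right:
  i=0: run of 'A' x 4 -> '4A'
  i=4: run of 'G' x 5 -> '5G'
  i=9: run of 'H' x 11 -> '11H'

RLE = 4A5G11H


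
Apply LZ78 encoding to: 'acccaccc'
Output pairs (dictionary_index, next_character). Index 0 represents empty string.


LZ78 encoding steps:
Dictionary: {0: ''}
Step 1: w='' (idx 0), next='a' -> output (0, 'a'), add 'a' as idx 1
Step 2: w='' (idx 0), next='c' -> output (0, 'c'), add 'c' as idx 2
Step 3: w='c' (idx 2), next='c' -> output (2, 'c'), add 'cc' as idx 3
Step 4: w='a' (idx 1), next='c' -> output (1, 'c'), add 'ac' as idx 4
Step 5: w='cc' (idx 3), end of input -> output (3, '')


Encoded: [(0, 'a'), (0, 'c'), (2, 'c'), (1, 'c'), (3, '')]


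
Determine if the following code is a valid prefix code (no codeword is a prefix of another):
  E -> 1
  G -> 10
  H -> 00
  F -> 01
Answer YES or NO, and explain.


Checking each pair (does one codeword prefix another?):
  E='1' vs G='10': prefix -- VIOLATION

NO -- this is NOT a valid prefix code. E (1) is a prefix of G (10).


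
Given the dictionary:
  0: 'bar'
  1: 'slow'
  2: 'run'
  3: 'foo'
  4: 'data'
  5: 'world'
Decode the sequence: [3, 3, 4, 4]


Look up each index in the dictionary:
  3 -> 'foo'
  3 -> 'foo'
  4 -> 'data'
  4 -> 'data'

Decoded: "foo foo data data"


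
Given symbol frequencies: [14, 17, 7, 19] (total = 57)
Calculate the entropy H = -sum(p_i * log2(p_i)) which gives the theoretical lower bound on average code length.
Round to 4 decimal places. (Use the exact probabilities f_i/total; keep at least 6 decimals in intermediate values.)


Per-symbol terms -p_i * log2(p_i) with p_i = f_i/57:
  p = 14/57 = 0.245614: log2(p) = -2.025535, -p*log2(p) = 0.497500
  p = 17/57 = 0.298246: log2(p) = -1.745427, -p*log2(p) = 0.520566
  p = 7/57 = 0.122807: log2(p) = -3.025535, -p*log2(p) = 0.371557
  p = 19/57 = 0.333333: log2(p) = -1.584963, -p*log2(p) = 0.528321
H = 0.497500 + 0.520566 + 0.371557 + 0.528321 = 1.917944

H = 1.9179 bits/symbol


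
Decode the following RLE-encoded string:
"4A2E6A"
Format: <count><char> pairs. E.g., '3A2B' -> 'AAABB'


Expanding each <count><char> pair:
  4A -> 'AAAA'
  2E -> 'EE'
  6A -> 'AAAAAA'

Decoded = AAAAEEAAAAAA


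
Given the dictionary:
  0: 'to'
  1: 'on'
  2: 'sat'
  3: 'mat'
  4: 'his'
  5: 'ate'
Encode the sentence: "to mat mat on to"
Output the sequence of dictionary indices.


Look up each word in the dictionary:
  'to' -> 0
  'mat' -> 3
  'mat' -> 3
  'on' -> 1
  'to' -> 0

Encoded: [0, 3, 3, 1, 0]


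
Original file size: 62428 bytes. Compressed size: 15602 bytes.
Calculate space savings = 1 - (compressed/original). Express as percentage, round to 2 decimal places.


ratio = compressed/original = 15602/62428 = 0.24992
savings = 1 - ratio = 1 - 0.24992 = 0.75008
as a percentage: 0.75008 * 100 = 75.01%

Space savings = 1 - 15602/62428 = 75.01%


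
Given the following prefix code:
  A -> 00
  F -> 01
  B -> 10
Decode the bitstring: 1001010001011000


Decoding step by step:
Bits 10 -> B
Bits 01 -> F
Bits 01 -> F
Bits 00 -> A
Bits 01 -> F
Bits 01 -> F
Bits 10 -> B
Bits 00 -> A


Decoded message: BFFAFFBA


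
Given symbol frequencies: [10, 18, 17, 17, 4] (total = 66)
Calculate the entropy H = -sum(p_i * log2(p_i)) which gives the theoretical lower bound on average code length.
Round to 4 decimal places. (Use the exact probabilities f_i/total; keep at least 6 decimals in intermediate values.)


Per-symbol terms -p_i * log2(p_i) with p_i = f_i/66:
  p = 10/66 = 0.151515: log2(p) = -2.722466, -p*log2(p) = 0.412495
  p = 18/66 = 0.272727: log2(p) = -1.874469, -p*log2(p) = 0.511219
  p = 17/66 = 0.257576: log2(p) = -1.956931, -p*log2(p) = 0.504058
  p = 17/66 = 0.257576: log2(p) = -1.956931, -p*log2(p) = 0.504058
  p = 4/66 = 0.060606: log2(p) = -4.044394, -p*log2(p) = 0.245115
H = 0.412495 + 0.511219 + 0.504058 + 0.504058 + 0.245115 = 2.176945

H = 2.1769 bits/symbol


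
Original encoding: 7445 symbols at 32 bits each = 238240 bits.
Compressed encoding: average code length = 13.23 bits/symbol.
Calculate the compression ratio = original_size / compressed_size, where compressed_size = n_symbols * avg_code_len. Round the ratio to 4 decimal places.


original_size = n_symbols * orig_bits = 7445 * 32 = 238240 bits
compressed_size = n_symbols * avg_code_len = 7445 * 13.23 = 98497.35 bits
ratio = original_size / compressed_size = 238240 / 98497.35 = 2.4187

Compression ratio = 2.4187


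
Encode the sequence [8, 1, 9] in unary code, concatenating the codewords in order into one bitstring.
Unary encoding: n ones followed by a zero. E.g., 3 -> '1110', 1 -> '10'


Encode each number as n ones followed by a terminating 0:
  8 -> 111111110 (9 bits)
  1 -> 10 (2 bits)
  9 -> 1111111110 (10 bits)
Total length = 9 + 2 + 10 = 21 bits.

Unary([8, 1, 9]) = 111111110101111111110 (21 bits)


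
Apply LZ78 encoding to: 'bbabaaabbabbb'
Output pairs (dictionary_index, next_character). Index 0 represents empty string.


LZ78 encoding steps:
Dictionary: {0: ''}
Step 1: w='' (idx 0), next='b' -> output (0, 'b'), add 'b' as idx 1
Step 2: w='b' (idx 1), next='a' -> output (1, 'a'), add 'ba' as idx 2
Step 3: w='ba' (idx 2), next='a' -> output (2, 'a'), add 'baa' as idx 3
Step 4: w='' (idx 0), next='a' -> output (0, 'a'), add 'a' as idx 4
Step 5: w='b' (idx 1), next='b' -> output (1, 'b'), add 'bb' as idx 5
Step 6: w='a' (idx 4), next='b' -> output (4, 'b'), add 'ab' as idx 6
Step 7: w='bb' (idx 5), end of input -> output (5, '')


Encoded: [(0, 'b'), (1, 'a'), (2, 'a'), (0, 'a'), (1, 'b'), (4, 'b'), (5, '')]


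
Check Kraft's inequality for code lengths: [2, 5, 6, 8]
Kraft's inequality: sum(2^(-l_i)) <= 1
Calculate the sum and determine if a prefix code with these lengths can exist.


Sum = 2^(-2) + 2^(-5) + 2^(-6) + 2^(-8)
    = 0.25 + 0.03125 + 0.015625 + 0.00390625
    = 77/256 = 0.30078125
Since 0.30078125 <= 1, Kraft's inequality IS satisfied.
A prefix code with these lengths CAN exist.

Kraft sum = 0.30078125. Satisfied.


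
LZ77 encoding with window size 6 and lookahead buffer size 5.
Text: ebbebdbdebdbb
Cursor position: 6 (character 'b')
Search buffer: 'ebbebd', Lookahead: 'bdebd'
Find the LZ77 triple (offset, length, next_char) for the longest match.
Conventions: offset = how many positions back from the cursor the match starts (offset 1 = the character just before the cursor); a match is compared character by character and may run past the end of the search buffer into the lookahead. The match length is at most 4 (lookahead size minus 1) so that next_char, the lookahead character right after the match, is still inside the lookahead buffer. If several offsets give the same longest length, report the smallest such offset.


Try each offset into the search buffer:
  offset=1 (pos 5, char 'd'): match length 0
  offset=2 (pos 4, char 'b'): match length 2
  offset=3 (pos 3, char 'e'): match length 0
  offset=4 (pos 2, char 'b'): match length 1
  offset=5 (pos 1, char 'b'): match length 1
  offset=6 (pos 0, char 'e'): match length 0
Longest match has length 2 at offset 2.
next_char = character at position 6 + 2 = 8 -> 'e'

Best match: offset=2, length=2 (matching 'bd' starting at position 4)
LZ77 triple: (2, 2, 'e')


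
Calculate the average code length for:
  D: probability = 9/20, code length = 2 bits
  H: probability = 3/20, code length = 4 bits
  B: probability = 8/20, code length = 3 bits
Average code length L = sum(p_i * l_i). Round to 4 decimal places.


Weighted contributions p_i * l_i:
  D: (9/20) * 2 = 18/20
  H: (3/20) * 4 = 12/20
  B: (8/20) * 3 = 24/20
Sum = (18 + 12 + 24)/20 = 54/20

L = 54/20 = 2.7000 bits/symbol


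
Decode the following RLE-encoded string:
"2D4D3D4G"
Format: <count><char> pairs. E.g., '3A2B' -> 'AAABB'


Expanding each <count><char> pair:
  2D -> 'DD'
  4D -> 'DDDD'
  3D -> 'DDD'
  4G -> 'GGGG'

Decoded = DDDDDDDDDGGGG


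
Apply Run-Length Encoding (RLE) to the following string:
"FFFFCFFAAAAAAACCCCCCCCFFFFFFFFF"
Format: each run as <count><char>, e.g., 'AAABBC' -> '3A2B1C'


Scanning runs left to right:
  i=0: run of 'F' x 4 -> '4F'
  i=4: run of 'C' x 1 -> '1C'
  i=5: run of 'F' x 2 -> '2F'
  i=7: run of 'A' x 7 -> '7A'
  i=14: run of 'C' x 8 -> '8C'
  i=22: run of 'F' x 9 -> '9F'

RLE = 4F1C2F7A8C9F


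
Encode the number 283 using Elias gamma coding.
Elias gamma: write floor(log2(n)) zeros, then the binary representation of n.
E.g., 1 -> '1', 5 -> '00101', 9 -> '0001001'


num_bits = floor(log2(283)) + 1 = 9
leading_zeros = num_bits - 1 = 8
binary(283) = 100011011

Elias gamma(283) = '00000000' + '100011011' = 00000000100011011 (17 bits)


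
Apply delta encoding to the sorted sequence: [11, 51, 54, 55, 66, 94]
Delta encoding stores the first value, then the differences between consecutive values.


First value: 11
Deltas:
  51 - 11 = 40
  54 - 51 = 3
  55 - 54 = 1
  66 - 55 = 11
  94 - 66 = 28


Delta encoded: [11, 40, 3, 1, 11, 28]


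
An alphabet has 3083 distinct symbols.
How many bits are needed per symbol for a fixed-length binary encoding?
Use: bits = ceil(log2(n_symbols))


log2(3083) = 11.5901
Bracket: 2^11 = 2048 < 3083 <= 2^12 = 4096
So ceil(log2(3083)) = 12

bits = ceil(log2(3083)) = ceil(11.5901) = 12 bits


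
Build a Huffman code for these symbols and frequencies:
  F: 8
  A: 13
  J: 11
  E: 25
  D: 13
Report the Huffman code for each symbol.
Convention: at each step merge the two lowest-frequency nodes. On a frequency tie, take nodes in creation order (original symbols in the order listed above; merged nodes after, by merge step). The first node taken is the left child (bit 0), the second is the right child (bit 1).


Huffman tree construction:
Step 1: Merge F(8) + J(11) = 19
Step 2: Merge A(13) + D(13) = 26
Step 3: Merge (F+J)(19) + E(25) = 44
Step 4: Merge (A+D)(26) + ((F+J)+E)(44) = 70
Read each symbol's code off the tree from the root (left child = 0, right child = 1).

Codes:
  F: 100 (length 3)
  A: 00 (length 2)
  J: 101 (length 3)
  E: 11 (length 2)
  D: 01 (length 2)
Average code length: 159/70 = 2.2714 bits/symbol


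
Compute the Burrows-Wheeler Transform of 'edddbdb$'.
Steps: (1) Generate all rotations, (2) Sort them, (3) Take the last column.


Rotations (sorted):
  0: $edddbdb -> last char: b
  1: b$edddbd -> last char: d
  2: bdb$eddd -> last char: d
  3: db$edddb -> last char: b
  4: dbdb$edd -> last char: d
  5: ddbdb$ed -> last char: d
  6: dddbdb$e -> last char: e
  7: edddbdb$ -> last char: $


BWT = bddbdde$


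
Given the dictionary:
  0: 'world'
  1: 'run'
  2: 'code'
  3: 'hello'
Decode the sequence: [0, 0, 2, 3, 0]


Look up each index in the dictionary:
  0 -> 'world'
  0 -> 'world'
  2 -> 'code'
  3 -> 'hello'
  0 -> 'world'

Decoded: "world world code hello world"


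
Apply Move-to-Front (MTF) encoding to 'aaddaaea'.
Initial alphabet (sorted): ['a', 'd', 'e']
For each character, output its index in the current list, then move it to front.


MTF encoding:
'a': index 0 in ['a', 'd', 'e'] -> ['a', 'd', 'e']
'a': index 0 in ['a', 'd', 'e'] -> ['a', 'd', 'e']
'd': index 1 in ['a', 'd', 'e'] -> ['d', 'a', 'e']
'd': index 0 in ['d', 'a', 'e'] -> ['d', 'a', 'e']
'a': index 1 in ['d', 'a', 'e'] -> ['a', 'd', 'e']
'a': index 0 in ['a', 'd', 'e'] -> ['a', 'd', 'e']
'e': index 2 in ['a', 'd', 'e'] -> ['e', 'a', 'd']
'a': index 1 in ['e', 'a', 'd'] -> ['a', 'e', 'd']


Output: [0, 0, 1, 0, 1, 0, 2, 1]


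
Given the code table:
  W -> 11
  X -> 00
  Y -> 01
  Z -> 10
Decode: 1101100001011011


Decoding:
11 -> W
01 -> Y
10 -> Z
00 -> X
01 -> Y
01 -> Y
10 -> Z
11 -> W


Result: WYZXYYZW


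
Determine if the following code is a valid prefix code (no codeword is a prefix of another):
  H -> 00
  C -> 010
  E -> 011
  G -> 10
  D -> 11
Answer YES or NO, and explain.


Checking each pair (does one codeword prefix another?):
  H='00' vs C='010': no prefix
  H='00' vs E='011': no prefix
  H='00' vs G='10': no prefix
  H='00' vs D='11': no prefix
  C='010' vs H='00': no prefix
  C='010' vs E='011': no prefix
  C='010' vs G='10': no prefix
  C='010' vs D='11': no prefix
  E='011' vs H='00': no prefix
  E='011' vs C='010': no prefix
  E='011' vs G='10': no prefix
  E='011' vs D='11': no prefix
  G='10' vs H='00': no prefix
  G='10' vs C='010': no prefix
  G='10' vs E='011': no prefix
  G='10' vs D='11': no prefix
  D='11' vs H='00': no prefix
  D='11' vs C='010': no prefix
  D='11' vs E='011': no prefix
  D='11' vs G='10': no prefix
No violation found over all pairs.

YES -- this is a valid prefix code. No codeword is a prefix of any other codeword.


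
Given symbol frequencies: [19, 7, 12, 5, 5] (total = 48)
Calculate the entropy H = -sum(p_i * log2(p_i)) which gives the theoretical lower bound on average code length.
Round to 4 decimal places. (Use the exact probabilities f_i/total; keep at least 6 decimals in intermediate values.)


Per-symbol terms -p_i * log2(p_i) with p_i = f_i/48:
  p = 19/48 = 0.395833: log2(p) = -1.337035, -p*log2(p) = 0.529243
  p = 7/48 = 0.145833: log2(p) = -2.777608, -p*log2(p) = 0.405068
  p = 12/48 = 0.250000: log2(p) = -2.000000, -p*log2(p) = 0.500000
  p = 5/48 = 0.104167: log2(p) = -3.263034, -p*log2(p) = 0.339899
  p = 5/48 = 0.104167: log2(p) = -3.263034, -p*log2(p) = 0.339899
H = 0.529243 + 0.405068 + 0.500000 + 0.339899 + 0.339899 = 2.114109

H = 2.1141 bits/symbol


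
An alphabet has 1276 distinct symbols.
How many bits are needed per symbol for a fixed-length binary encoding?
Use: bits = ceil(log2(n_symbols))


log2(1276) = 10.3174
Bracket: 2^10 = 1024 < 1276 <= 2^11 = 2048
So ceil(log2(1276)) = 11

bits = ceil(log2(1276)) = ceil(10.3174) = 11 bits


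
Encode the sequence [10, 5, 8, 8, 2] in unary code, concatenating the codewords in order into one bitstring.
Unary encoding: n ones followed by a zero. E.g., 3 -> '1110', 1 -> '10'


Encode each number as n ones followed by a terminating 0:
  10 -> 11111111110 (11 bits)
  5 -> 111110 (6 bits)
  8 -> 111111110 (9 bits)
  8 -> 111111110 (9 bits)
  2 -> 110 (3 bits)
Total length = 11 + 6 + 9 + 9 + 3 = 38 bits.

Unary([10, 5, 8, 8, 2]) = 11111111110111110111111110111111110110 (38 bits)


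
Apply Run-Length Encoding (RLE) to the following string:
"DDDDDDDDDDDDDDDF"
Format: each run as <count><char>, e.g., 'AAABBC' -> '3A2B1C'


Scanning runs left to right:
  i=0: run of 'D' x 15 -> '15D'
  i=15: run of 'F' x 1 -> '1F'

RLE = 15D1F


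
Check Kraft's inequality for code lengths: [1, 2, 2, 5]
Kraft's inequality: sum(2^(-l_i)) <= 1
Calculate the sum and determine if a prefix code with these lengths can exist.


Sum = 2^(-1) + 2^(-2) + 2^(-2) + 2^(-5)
    = 0.5 + 0.25 + 0.25 + 0.03125
    = 33/32 = 1.03125
Since 1.03125 > 1, Kraft's inequality is NOT satisfied.
A prefix code with these lengths CANNOT exist.

Kraft sum = 1.03125. Not satisfied.


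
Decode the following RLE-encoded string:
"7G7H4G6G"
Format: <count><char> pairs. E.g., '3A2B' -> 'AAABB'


Expanding each <count><char> pair:
  7G -> 'GGGGGGG'
  7H -> 'HHHHHHH'
  4G -> 'GGGG'
  6G -> 'GGGGGG'

Decoded = GGGGGGGHHHHHHHGGGGGGGGGG


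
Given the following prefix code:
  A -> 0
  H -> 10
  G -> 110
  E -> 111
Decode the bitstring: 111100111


Decoding step by step:
Bits 111 -> E
Bits 10 -> H
Bits 0 -> A
Bits 111 -> E


Decoded message: EHAE


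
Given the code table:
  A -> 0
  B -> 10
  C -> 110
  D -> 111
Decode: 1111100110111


Decoding:
111 -> D
110 -> C
0 -> A
110 -> C
111 -> D


Result: DCACD


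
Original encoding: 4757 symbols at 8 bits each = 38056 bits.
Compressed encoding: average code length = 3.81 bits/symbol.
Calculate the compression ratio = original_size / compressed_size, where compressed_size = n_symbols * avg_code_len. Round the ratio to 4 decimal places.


original_size = n_symbols * orig_bits = 4757 * 8 = 38056 bits
compressed_size = n_symbols * avg_code_len = 4757 * 3.81 = 18124.17 bits
ratio = original_size / compressed_size = 38056 / 18124.17 = 2.0997

Compression ratio = 2.0997


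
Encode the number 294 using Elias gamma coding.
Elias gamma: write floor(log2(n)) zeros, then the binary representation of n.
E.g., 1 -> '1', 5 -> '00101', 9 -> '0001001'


num_bits = floor(log2(294)) + 1 = 9
leading_zeros = num_bits - 1 = 8
binary(294) = 100100110

Elias gamma(294) = '00000000' + '100100110' = 00000000100100110 (17 bits)


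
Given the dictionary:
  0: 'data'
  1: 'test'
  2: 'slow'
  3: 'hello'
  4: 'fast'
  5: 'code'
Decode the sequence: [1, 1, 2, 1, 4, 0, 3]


Look up each index in the dictionary:
  1 -> 'test'
  1 -> 'test'
  2 -> 'slow'
  1 -> 'test'
  4 -> 'fast'
  0 -> 'data'
  3 -> 'hello'

Decoded: "test test slow test fast data hello"


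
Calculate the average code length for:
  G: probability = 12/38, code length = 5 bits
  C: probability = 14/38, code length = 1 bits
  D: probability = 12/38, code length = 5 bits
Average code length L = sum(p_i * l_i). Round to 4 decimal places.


Weighted contributions p_i * l_i:
  G: (12/38) * 5 = 60/38
  C: (14/38) * 1 = 14/38
  D: (12/38) * 5 = 60/38
Sum = (60 + 14 + 60)/38 = 134/38

L = 134/38 = 3.5263 bits/symbol


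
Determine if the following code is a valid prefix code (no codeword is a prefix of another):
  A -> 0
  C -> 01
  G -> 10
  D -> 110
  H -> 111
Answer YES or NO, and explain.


Checking each pair (does one codeword prefix another?):
  A='0' vs C='01': prefix -- VIOLATION

NO -- this is NOT a valid prefix code. A (0) is a prefix of C (01).


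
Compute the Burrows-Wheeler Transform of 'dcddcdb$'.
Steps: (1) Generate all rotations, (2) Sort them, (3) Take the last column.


Rotations (sorted):
  0: $dcddcdb -> last char: b
  1: b$dcddcd -> last char: d
  2: cdb$dcdd -> last char: d
  3: cddcdb$d -> last char: d
  4: db$dcddc -> last char: c
  5: dcdb$dcd -> last char: d
  6: dcddcdb$ -> last char: $
  7: ddcdb$dc -> last char: c


BWT = bdddcd$c


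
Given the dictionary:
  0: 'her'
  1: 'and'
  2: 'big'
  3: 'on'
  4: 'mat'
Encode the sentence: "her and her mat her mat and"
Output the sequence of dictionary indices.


Look up each word in the dictionary:
  'her' -> 0
  'and' -> 1
  'her' -> 0
  'mat' -> 4
  'her' -> 0
  'mat' -> 4
  'and' -> 1

Encoded: [0, 1, 0, 4, 0, 4, 1]


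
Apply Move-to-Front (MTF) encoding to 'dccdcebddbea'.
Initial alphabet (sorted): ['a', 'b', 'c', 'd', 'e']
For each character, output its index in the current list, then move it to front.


MTF encoding:
'd': index 3 in ['a', 'b', 'c', 'd', 'e'] -> ['d', 'a', 'b', 'c', 'e']
'c': index 3 in ['d', 'a', 'b', 'c', 'e'] -> ['c', 'd', 'a', 'b', 'e']
'c': index 0 in ['c', 'd', 'a', 'b', 'e'] -> ['c', 'd', 'a', 'b', 'e']
'd': index 1 in ['c', 'd', 'a', 'b', 'e'] -> ['d', 'c', 'a', 'b', 'e']
'c': index 1 in ['d', 'c', 'a', 'b', 'e'] -> ['c', 'd', 'a', 'b', 'e']
'e': index 4 in ['c', 'd', 'a', 'b', 'e'] -> ['e', 'c', 'd', 'a', 'b']
'b': index 4 in ['e', 'c', 'd', 'a', 'b'] -> ['b', 'e', 'c', 'd', 'a']
'd': index 3 in ['b', 'e', 'c', 'd', 'a'] -> ['d', 'b', 'e', 'c', 'a']
'd': index 0 in ['d', 'b', 'e', 'c', 'a'] -> ['d', 'b', 'e', 'c', 'a']
'b': index 1 in ['d', 'b', 'e', 'c', 'a'] -> ['b', 'd', 'e', 'c', 'a']
'e': index 2 in ['b', 'd', 'e', 'c', 'a'] -> ['e', 'b', 'd', 'c', 'a']
'a': index 4 in ['e', 'b', 'd', 'c', 'a'] -> ['a', 'e', 'b', 'd', 'c']


Output: [3, 3, 0, 1, 1, 4, 4, 3, 0, 1, 2, 4]


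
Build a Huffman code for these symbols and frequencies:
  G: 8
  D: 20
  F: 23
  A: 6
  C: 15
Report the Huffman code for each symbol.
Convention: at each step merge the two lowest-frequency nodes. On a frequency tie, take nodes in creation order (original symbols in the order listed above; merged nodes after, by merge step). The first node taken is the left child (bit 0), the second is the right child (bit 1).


Huffman tree construction:
Step 1: Merge A(6) + G(8) = 14
Step 2: Merge (A+G)(14) + C(15) = 29
Step 3: Merge D(20) + F(23) = 43
Step 4: Merge ((A+G)+C)(29) + (D+F)(43) = 72
Read each symbol's code off the tree from the root (left child = 0, right child = 1).

Codes:
  G: 001 (length 3)
  D: 10 (length 2)
  F: 11 (length 2)
  A: 000 (length 3)
  C: 01 (length 2)
Average code length: 158/72 = 2.1944 bits/symbol


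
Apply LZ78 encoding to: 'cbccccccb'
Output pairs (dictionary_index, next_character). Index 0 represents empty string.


LZ78 encoding steps:
Dictionary: {0: ''}
Step 1: w='' (idx 0), next='c' -> output (0, 'c'), add 'c' as idx 1
Step 2: w='' (idx 0), next='b' -> output (0, 'b'), add 'b' as idx 2
Step 3: w='c' (idx 1), next='c' -> output (1, 'c'), add 'cc' as idx 3
Step 4: w='cc' (idx 3), next='c' -> output (3, 'c'), add 'ccc' as idx 4
Step 5: w='c' (idx 1), next='b' -> output (1, 'b'), add 'cb' as idx 5


Encoded: [(0, 'c'), (0, 'b'), (1, 'c'), (3, 'c'), (1, 'b')]


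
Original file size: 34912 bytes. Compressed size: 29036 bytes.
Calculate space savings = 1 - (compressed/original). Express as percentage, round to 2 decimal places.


ratio = compressed/original = 29036/34912 = 0.831691
savings = 1 - ratio = 1 - 0.831691 = 0.168309
as a percentage: 0.168309 * 100 = 16.83%

Space savings = 1 - 29036/34912 = 16.83%


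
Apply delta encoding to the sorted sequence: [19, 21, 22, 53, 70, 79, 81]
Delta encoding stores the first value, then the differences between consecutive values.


First value: 19
Deltas:
  21 - 19 = 2
  22 - 21 = 1
  53 - 22 = 31
  70 - 53 = 17
  79 - 70 = 9
  81 - 79 = 2


Delta encoded: [19, 2, 1, 31, 17, 9, 2]


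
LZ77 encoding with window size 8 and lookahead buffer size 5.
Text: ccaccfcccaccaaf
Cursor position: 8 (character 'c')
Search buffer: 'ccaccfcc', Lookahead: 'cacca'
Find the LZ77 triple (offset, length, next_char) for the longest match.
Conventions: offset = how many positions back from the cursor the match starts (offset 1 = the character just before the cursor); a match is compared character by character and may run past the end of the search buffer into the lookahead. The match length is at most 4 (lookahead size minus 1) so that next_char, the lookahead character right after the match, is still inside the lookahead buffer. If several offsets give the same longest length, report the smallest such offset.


Try each offset into the search buffer:
  offset=1 (pos 7, char 'c'): match length 1
  offset=2 (pos 6, char 'c'): match length 1
  offset=3 (pos 5, char 'f'): match length 0
  offset=4 (pos 4, char 'c'): match length 1
  offset=5 (pos 3, char 'c'): match length 1
  offset=6 (pos 2, char 'a'): match length 0
  offset=7 (pos 1, char 'c'): match length 4
  offset=8 (pos 0, char 'c'): match length 1
Longest match has length 4 at offset 7.
next_char = character at position 8 + 4 = 12 -> 'a'

Best match: offset=7, length=4 (matching 'cacc' starting at position 1)
LZ77 triple: (7, 4, 'a')


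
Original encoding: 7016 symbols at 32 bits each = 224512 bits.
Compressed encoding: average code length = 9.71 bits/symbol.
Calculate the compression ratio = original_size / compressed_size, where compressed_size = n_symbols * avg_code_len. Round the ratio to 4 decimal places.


original_size = n_symbols * orig_bits = 7016 * 32 = 224512 bits
compressed_size = n_symbols * avg_code_len = 7016 * 9.71 = 68125.36 bits
ratio = original_size / compressed_size = 224512 / 68125.36 = 3.2956

Compression ratio = 3.2956


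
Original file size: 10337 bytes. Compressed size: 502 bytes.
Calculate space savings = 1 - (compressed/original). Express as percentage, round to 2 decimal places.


ratio = compressed/original = 502/10337 = 0.048563
savings = 1 - ratio = 1 - 0.048563 = 0.951437
as a percentage: 0.951437 * 100 = 95.14%

Space savings = 1 - 502/10337 = 95.14%


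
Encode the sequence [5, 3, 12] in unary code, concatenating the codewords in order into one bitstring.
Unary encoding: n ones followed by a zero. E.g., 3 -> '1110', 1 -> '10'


Encode each number as n ones followed by a terminating 0:
  5 -> 111110 (6 bits)
  3 -> 1110 (4 bits)
  12 -> 1111111111110 (13 bits)
Total length = 6 + 4 + 13 = 23 bits.

Unary([5, 3, 12]) = 11111011101111111111110 (23 bits)


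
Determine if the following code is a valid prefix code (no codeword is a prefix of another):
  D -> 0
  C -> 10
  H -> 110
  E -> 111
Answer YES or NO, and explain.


Checking each pair (does one codeword prefix another?):
  D='0' vs C='10': no prefix
  D='0' vs H='110': no prefix
  D='0' vs E='111': no prefix
  C='10' vs D='0': no prefix
  C='10' vs H='110': no prefix
  C='10' vs E='111': no prefix
  H='110' vs D='0': no prefix
  H='110' vs C='10': no prefix
  H='110' vs E='111': no prefix
  E='111' vs D='0': no prefix
  E='111' vs C='10': no prefix
  E='111' vs H='110': no prefix
No violation found over all pairs.

YES -- this is a valid prefix code. No codeword is a prefix of any other codeword.


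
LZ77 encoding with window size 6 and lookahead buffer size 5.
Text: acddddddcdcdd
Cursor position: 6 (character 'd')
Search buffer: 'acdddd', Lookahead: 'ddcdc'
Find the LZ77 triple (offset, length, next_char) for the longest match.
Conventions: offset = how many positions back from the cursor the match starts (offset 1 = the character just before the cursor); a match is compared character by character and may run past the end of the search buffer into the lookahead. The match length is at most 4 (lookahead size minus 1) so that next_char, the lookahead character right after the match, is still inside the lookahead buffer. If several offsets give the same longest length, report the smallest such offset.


Try each offset into the search buffer:
  offset=1 (pos 5, char 'd'): match length 2
  offset=2 (pos 4, char 'd'): match length 2
  offset=3 (pos 3, char 'd'): match length 2
  offset=4 (pos 2, char 'd'): match length 2
  offset=5 (pos 1, char 'c'): match length 0
  offset=6 (pos 0, char 'a'): match length 0
Longest match has length 2, found at offsets 1, 2, 3, 4; take the smallest, offset 1.
next_char = character at position 6 + 2 = 8 -> 'c'

Best match: offset=1, length=2 (matching 'dd' starting at position 5)
LZ77 triple: (1, 2, 'c')


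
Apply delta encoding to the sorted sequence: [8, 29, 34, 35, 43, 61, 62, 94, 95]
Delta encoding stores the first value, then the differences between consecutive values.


First value: 8
Deltas:
  29 - 8 = 21
  34 - 29 = 5
  35 - 34 = 1
  43 - 35 = 8
  61 - 43 = 18
  62 - 61 = 1
  94 - 62 = 32
  95 - 94 = 1


Delta encoded: [8, 21, 5, 1, 8, 18, 1, 32, 1]


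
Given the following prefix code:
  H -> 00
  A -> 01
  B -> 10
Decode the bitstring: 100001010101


Decoding step by step:
Bits 10 -> B
Bits 00 -> H
Bits 01 -> A
Bits 01 -> A
Bits 01 -> A
Bits 01 -> A


Decoded message: BHAAAA


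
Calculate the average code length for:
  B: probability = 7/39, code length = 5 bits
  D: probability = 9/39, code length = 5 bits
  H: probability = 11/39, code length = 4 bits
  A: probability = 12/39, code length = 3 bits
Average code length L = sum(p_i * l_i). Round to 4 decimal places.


Weighted contributions p_i * l_i:
  B: (7/39) * 5 = 35/39
  D: (9/39) * 5 = 45/39
  H: (11/39) * 4 = 44/39
  A: (12/39) * 3 = 36/39
Sum = (35 + 45 + 44 + 36)/39 = 160/39

L = 160/39 = 4.1026 bits/symbol


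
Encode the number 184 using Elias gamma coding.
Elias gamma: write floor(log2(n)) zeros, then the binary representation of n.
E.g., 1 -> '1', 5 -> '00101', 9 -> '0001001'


num_bits = floor(log2(184)) + 1 = 8
leading_zeros = num_bits - 1 = 7
binary(184) = 10111000

Elias gamma(184) = '0000000' + '10111000' = 000000010111000 (15 bits)


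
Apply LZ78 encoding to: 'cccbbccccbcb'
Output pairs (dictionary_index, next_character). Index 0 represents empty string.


LZ78 encoding steps:
Dictionary: {0: ''}
Step 1: w='' (idx 0), next='c' -> output (0, 'c'), add 'c' as idx 1
Step 2: w='c' (idx 1), next='c' -> output (1, 'c'), add 'cc' as idx 2
Step 3: w='' (idx 0), next='b' -> output (0, 'b'), add 'b' as idx 3
Step 4: w='b' (idx 3), next='c' -> output (3, 'c'), add 'bc' as idx 4
Step 5: w='cc' (idx 2), next='c' -> output (2, 'c'), add 'ccc' as idx 5
Step 6: w='bc' (idx 4), next='b' -> output (4, 'b'), add 'bcb' as idx 6


Encoded: [(0, 'c'), (1, 'c'), (0, 'b'), (3, 'c'), (2, 'c'), (4, 'b')]


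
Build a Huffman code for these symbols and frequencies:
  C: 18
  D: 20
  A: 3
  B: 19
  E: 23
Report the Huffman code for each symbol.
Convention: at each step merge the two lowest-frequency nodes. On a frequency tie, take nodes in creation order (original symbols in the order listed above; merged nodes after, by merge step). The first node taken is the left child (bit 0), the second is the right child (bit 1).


Huffman tree construction:
Step 1: Merge A(3) + C(18) = 21
Step 2: Merge B(19) + D(20) = 39
Step 3: Merge (A+C)(21) + E(23) = 44
Step 4: Merge (B+D)(39) + ((A+C)+E)(44) = 83
Read each symbol's code off the tree from the root (left child = 0, right child = 1).

Codes:
  C: 101 (length 3)
  D: 01 (length 2)
  A: 100 (length 3)
  B: 00 (length 2)
  E: 11 (length 2)
Average code length: 187/83 = 2.2530 bits/symbol


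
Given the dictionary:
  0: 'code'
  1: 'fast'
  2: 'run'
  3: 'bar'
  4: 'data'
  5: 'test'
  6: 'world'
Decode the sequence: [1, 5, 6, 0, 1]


Look up each index in the dictionary:
  1 -> 'fast'
  5 -> 'test'
  6 -> 'world'
  0 -> 'code'
  1 -> 'fast'

Decoded: "fast test world code fast"


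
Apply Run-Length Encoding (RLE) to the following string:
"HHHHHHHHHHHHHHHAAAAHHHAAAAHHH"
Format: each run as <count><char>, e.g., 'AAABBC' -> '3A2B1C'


Scanning runs left to right:
  i=0: run of 'H' x 15 -> '15H'
  i=15: run of 'A' x 4 -> '4A'
  i=19: run of 'H' x 3 -> '3H'
  i=22: run of 'A' x 4 -> '4A'
  i=26: run of 'H' x 3 -> '3H'

RLE = 15H4A3H4A3H


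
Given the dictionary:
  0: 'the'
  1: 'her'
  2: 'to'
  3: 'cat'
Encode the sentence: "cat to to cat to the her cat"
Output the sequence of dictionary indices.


Look up each word in the dictionary:
  'cat' -> 3
  'to' -> 2
  'to' -> 2
  'cat' -> 3
  'to' -> 2
  'the' -> 0
  'her' -> 1
  'cat' -> 3

Encoded: [3, 2, 2, 3, 2, 0, 1, 3]


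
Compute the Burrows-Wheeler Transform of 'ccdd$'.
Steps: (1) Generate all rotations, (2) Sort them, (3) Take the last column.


Rotations (sorted):
  0: $ccdd -> last char: d
  1: ccdd$ -> last char: $
  2: cdd$c -> last char: c
  3: d$ccd -> last char: d
  4: dd$cc -> last char: c


BWT = d$cdc


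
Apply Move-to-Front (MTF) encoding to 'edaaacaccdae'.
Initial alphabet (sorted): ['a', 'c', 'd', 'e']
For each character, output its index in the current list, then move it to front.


MTF encoding:
'e': index 3 in ['a', 'c', 'd', 'e'] -> ['e', 'a', 'c', 'd']
'd': index 3 in ['e', 'a', 'c', 'd'] -> ['d', 'e', 'a', 'c']
'a': index 2 in ['d', 'e', 'a', 'c'] -> ['a', 'd', 'e', 'c']
'a': index 0 in ['a', 'd', 'e', 'c'] -> ['a', 'd', 'e', 'c']
'a': index 0 in ['a', 'd', 'e', 'c'] -> ['a', 'd', 'e', 'c']
'c': index 3 in ['a', 'd', 'e', 'c'] -> ['c', 'a', 'd', 'e']
'a': index 1 in ['c', 'a', 'd', 'e'] -> ['a', 'c', 'd', 'e']
'c': index 1 in ['a', 'c', 'd', 'e'] -> ['c', 'a', 'd', 'e']
'c': index 0 in ['c', 'a', 'd', 'e'] -> ['c', 'a', 'd', 'e']
'd': index 2 in ['c', 'a', 'd', 'e'] -> ['d', 'c', 'a', 'e']
'a': index 2 in ['d', 'c', 'a', 'e'] -> ['a', 'd', 'c', 'e']
'e': index 3 in ['a', 'd', 'c', 'e'] -> ['e', 'a', 'd', 'c']


Output: [3, 3, 2, 0, 0, 3, 1, 1, 0, 2, 2, 3]


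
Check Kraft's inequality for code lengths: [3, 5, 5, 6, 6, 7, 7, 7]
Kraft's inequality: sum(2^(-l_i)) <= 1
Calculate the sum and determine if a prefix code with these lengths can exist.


Sum = 2^(-3) + 2^(-5) + 2^(-5) + 2^(-6) + 2^(-6) + 2^(-7) + 2^(-7) + 2^(-7)
    = 0.125 + 0.03125 + 0.03125 + 0.015625 + 0.015625 + 0.0078125 + 0.0078125 + 0.0078125
    = 31/128 = 0.2421875
Since 0.2421875 <= 1, Kraft's inequality IS satisfied.
A prefix code with these lengths CAN exist.

Kraft sum = 0.2421875. Satisfied.


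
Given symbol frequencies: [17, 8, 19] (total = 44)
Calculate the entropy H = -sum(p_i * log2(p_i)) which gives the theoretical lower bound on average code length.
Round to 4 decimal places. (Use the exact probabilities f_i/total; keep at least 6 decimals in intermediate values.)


Per-symbol terms -p_i * log2(p_i) with p_i = f_i/44:
  p = 17/44 = 0.386364: log2(p) = -1.371969, -p*log2(p) = 0.530079
  p = 8/44 = 0.181818: log2(p) = -2.459432, -p*log2(p) = 0.447169
  p = 19/44 = 0.431818: log2(p) = -1.211504, -p*log2(p) = 0.523149
H = 0.530079 + 0.447169 + 0.523149 = 1.500397

H = 1.5004 bits/symbol


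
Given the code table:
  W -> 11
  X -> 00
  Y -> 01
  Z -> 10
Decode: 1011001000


Decoding:
10 -> Z
11 -> W
00 -> X
10 -> Z
00 -> X


Result: ZWXZX


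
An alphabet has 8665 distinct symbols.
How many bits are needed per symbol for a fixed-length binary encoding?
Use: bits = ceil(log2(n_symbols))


log2(8665) = 13.081
Bracket: 2^13 = 8192 < 8665 <= 2^14 = 16384
So ceil(log2(8665)) = 14

bits = ceil(log2(8665)) = ceil(13.081) = 14 bits


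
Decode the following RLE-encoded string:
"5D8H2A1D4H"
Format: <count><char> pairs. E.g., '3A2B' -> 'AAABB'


Expanding each <count><char> pair:
  5D -> 'DDDDD'
  8H -> 'HHHHHHHH'
  2A -> 'AA'
  1D -> 'D'
  4H -> 'HHHH'

Decoded = DDDDDHHHHHHHHAADHHHH


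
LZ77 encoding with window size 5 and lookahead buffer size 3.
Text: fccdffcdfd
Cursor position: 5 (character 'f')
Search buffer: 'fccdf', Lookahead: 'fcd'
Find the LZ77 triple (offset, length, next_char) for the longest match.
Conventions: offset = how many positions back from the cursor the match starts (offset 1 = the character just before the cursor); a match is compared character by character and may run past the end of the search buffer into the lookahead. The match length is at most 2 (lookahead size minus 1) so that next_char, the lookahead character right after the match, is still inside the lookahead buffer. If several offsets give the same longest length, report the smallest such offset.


Try each offset into the search buffer:
  offset=1 (pos 4, char 'f'): match length 1
  offset=2 (pos 3, char 'd'): match length 0
  offset=3 (pos 2, char 'c'): match length 0
  offset=4 (pos 1, char 'c'): match length 0
  offset=5 (pos 0, char 'f'): match length 2
Longest match has length 2 at offset 5.
next_char = character at position 5 + 2 = 7 -> 'd'

Best match: offset=5, length=2 (matching 'fc' starting at position 0)
LZ77 triple: (5, 2, 'd')


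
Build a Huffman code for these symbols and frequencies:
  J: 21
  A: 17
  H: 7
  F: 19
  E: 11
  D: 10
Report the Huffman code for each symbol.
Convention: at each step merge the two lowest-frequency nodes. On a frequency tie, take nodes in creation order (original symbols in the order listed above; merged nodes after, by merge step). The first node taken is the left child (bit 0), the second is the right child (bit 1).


Huffman tree construction:
Step 1: Merge H(7) + D(10) = 17
Step 2: Merge E(11) + A(17) = 28
Step 3: Merge (H+D)(17) + F(19) = 36
Step 4: Merge J(21) + (E+A)(28) = 49
Step 5: Merge ((H+D)+F)(36) + (J+(E+A))(49) = 85
Read each symbol's code off the tree from the root (left child = 0, right child = 1).

Codes:
  J: 10 (length 2)
  A: 111 (length 3)
  H: 000 (length 3)
  F: 01 (length 2)
  E: 110 (length 3)
  D: 001 (length 3)
Average code length: 215/85 = 2.5294 bits/symbol


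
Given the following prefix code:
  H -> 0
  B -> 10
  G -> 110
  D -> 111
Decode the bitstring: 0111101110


Decoding step by step:
Bits 0 -> H
Bits 111 -> D
Bits 10 -> B
Bits 111 -> D
Bits 0 -> H


Decoded message: HDBDH


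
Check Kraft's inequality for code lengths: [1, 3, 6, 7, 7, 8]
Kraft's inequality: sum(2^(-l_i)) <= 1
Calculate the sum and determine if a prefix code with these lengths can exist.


Sum = 2^(-1) + 2^(-3) + 2^(-6) + 2^(-7) + 2^(-7) + 2^(-8)
    = 0.5 + 0.125 + 0.015625 + 0.0078125 + 0.0078125 + 0.00390625
    = 169/256 = 0.66015625
Since 0.66015625 <= 1, Kraft's inequality IS satisfied.
A prefix code with these lengths CAN exist.

Kraft sum = 0.66015625. Satisfied.


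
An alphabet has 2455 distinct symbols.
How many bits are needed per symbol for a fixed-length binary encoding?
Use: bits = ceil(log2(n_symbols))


log2(2455) = 11.2615
Bracket: 2^11 = 2048 < 2455 <= 2^12 = 4096
So ceil(log2(2455)) = 12

bits = ceil(log2(2455)) = ceil(11.2615) = 12 bits


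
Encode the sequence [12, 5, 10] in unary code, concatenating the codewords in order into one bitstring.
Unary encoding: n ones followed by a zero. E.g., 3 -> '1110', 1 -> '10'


Encode each number as n ones followed by a terminating 0:
  12 -> 1111111111110 (13 bits)
  5 -> 111110 (6 bits)
  10 -> 11111111110 (11 bits)
Total length = 13 + 6 + 11 = 30 bits.

Unary([12, 5, 10]) = 111111111111011111011111111110 (30 bits)


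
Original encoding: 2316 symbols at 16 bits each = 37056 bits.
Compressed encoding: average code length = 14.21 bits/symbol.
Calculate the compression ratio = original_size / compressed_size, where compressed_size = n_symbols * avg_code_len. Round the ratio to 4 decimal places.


original_size = n_symbols * orig_bits = 2316 * 16 = 37056 bits
compressed_size = n_symbols * avg_code_len = 2316 * 14.21 = 32910.36 bits
ratio = original_size / compressed_size = 37056 / 32910.36 = 1.126

Compression ratio = 1.126


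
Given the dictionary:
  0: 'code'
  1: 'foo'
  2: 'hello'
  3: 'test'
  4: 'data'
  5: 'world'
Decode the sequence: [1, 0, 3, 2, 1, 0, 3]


Look up each index in the dictionary:
  1 -> 'foo'
  0 -> 'code'
  3 -> 'test'
  2 -> 'hello'
  1 -> 'foo'
  0 -> 'code'
  3 -> 'test'

Decoded: "foo code test hello foo code test"


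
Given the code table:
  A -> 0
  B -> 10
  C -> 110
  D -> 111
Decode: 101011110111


Decoding:
10 -> B
10 -> B
111 -> D
10 -> B
111 -> D


Result: BBDBD


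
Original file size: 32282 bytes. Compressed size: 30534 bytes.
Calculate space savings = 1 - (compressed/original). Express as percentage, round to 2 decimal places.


ratio = compressed/original = 30534/32282 = 0.945852
savings = 1 - ratio = 1 - 0.945852 = 0.054148
as a percentage: 0.054148 * 100 = 5.41%

Space savings = 1 - 30534/32282 = 5.41%
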